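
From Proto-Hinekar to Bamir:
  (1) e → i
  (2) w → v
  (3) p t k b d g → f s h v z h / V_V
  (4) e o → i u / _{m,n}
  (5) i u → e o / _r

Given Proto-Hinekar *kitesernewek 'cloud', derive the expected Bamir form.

Bamir: *kitesernewek > kitisirniwik > kitisirnivik > kisisirnivik > kisisernivik  (by vowel merger, unconditioned shift, intervocalic lenition, pre-rhotic lowering)

kisisernivik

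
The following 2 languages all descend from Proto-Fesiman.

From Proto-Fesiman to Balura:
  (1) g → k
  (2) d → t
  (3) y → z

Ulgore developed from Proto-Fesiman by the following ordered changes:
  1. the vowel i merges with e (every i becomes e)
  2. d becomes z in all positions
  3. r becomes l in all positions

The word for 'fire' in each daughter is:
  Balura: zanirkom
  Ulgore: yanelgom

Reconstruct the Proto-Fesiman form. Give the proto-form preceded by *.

*yanirgom

Position 6: Balura has k, Ulgore has g. Ulgore preserves g here (none of its changes turn any other segment into g), so the proto-segment is *g.
Position 4: Balura has i, Ulgore has e. Balura preserves i here (none of its changes turn any other segment into i), so the proto-segment is *i.
This points to *yanirgom. Verify forward in each daughter:
Balura: *yanirgom
  yanirgom → yanirkom   [unconditioned shift]
  yanirkom (rule 2 does not apply)
  yanirkom → zanirkom   [unconditioned shift]
  giving Balura zanirkom.
Ulgore: *yanirgom > yanergom > yanelgom  (by vowel merger, unconditioned shift)
No other proto-form is consistent with every reflex, so the reconstruction is *yanirgom.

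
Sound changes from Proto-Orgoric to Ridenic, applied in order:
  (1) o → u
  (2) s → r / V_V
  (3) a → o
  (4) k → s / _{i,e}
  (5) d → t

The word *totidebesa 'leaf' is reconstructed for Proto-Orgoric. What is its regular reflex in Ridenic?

Ridenic: *totidebesa
  totidebesa → tutidebesa   [vowel merger]
  tutidebesa → tutidebera   [rhotacism]
  tutidebera → tutidebero   [vowel merger]
  tutidebero (rule 4 does not apply)
  tutidebero → tutitebero   [unconditioned shift]
  giving Ridenic tutitebero.

tutitebero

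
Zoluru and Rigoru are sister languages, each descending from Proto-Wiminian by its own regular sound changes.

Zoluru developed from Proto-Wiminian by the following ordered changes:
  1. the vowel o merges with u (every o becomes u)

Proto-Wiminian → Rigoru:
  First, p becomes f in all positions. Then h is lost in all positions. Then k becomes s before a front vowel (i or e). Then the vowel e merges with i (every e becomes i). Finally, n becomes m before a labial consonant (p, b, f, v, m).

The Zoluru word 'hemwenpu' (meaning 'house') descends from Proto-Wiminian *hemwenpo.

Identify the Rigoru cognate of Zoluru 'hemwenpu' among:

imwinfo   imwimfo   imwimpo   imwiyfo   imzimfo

Rigoru: *hemwenpo
  hemwenpo → hemwenfo   [unconditioned shift]
  hemwenfo → emwenfo   [h-loss]
  emwenfo (rule 3 does not apply)
  emwenfo → imwinfo   [vowel merger]
  imwinfo → imwimfo   [nasal place assimilation]
  giving Rigoru imwimfo.

imwimfo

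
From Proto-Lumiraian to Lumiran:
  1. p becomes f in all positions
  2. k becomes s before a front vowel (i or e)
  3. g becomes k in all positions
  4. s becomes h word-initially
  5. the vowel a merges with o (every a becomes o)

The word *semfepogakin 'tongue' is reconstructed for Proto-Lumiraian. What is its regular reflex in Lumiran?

Lumiran: start from *semfepogakin.
  rule 1 (unconditioned shift): semfepogakin → semfefogakin
  rule 2 (palatalisation): semfefogakin → semfefogasin
  rule 3 (unconditioned shift): semfefogasin → semfefokasin
  rule 4 (debuccalisation): semfefokasin → hemfefokasin
  rule 5 (vowel merger): hemfefokasin → hemfefokosin
  ⇒ Lumiran hemfefokosin

hemfefokosin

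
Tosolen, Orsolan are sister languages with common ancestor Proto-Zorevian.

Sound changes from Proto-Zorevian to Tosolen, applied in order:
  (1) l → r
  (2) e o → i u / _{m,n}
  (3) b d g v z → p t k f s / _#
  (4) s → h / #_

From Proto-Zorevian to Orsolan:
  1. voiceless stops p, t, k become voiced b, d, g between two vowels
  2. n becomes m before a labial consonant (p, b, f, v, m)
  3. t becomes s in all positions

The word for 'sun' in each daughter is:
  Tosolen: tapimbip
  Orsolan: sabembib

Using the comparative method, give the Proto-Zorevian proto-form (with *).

Position 4: Tosolen has i, Orsolan has e. Orsolan preserves e here (none of its changes turn any other segment into e), so the proto-segment is *e.
Position 1: Tosolen has t, Orsolan has s. Taking the neighbouring segments as reconstructed: Tosolen t can only go back to *t; Orsolan s could go back to *t or *s — the one source consistent with every daughter is *t.
Continuing position by position gives *tapembib; check it forward:
Tosolen: start from *tapembib.
  rule 1: no change — tapembib
  rule 2 (pre-nasal raising): tapembib → tapimbib
  rule 3 (final devoicing): tapimbib → tapimbip
  rule 4: no change — tapimbip
  ⇒ Tosolen tapimbip
Orsolan: start from *tapembib.
  rule 1 (intervocalic voicing): tapembib → tabembib
  rule 2: no change — tabembib
  rule 3 (unconditioned shift): tabembib → sabembib
  ⇒ Orsolan sabembib
Only *tapembib yields all of Tosolen tapimbip, Orsolan sabembib.

*tapembib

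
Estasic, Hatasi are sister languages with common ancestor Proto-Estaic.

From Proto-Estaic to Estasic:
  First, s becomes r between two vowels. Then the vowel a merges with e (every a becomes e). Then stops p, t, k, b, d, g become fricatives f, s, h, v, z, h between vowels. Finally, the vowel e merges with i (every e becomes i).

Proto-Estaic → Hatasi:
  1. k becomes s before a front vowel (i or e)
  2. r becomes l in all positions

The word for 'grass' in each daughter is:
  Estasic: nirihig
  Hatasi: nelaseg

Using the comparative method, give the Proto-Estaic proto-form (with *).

Position 6: Estasic has i, Hatasi has e. Hatasi preserves e here (none of its changes turn any other segment into e), so the proto-segment is *e.
Position 2: Estasic has i, Hatasi has e. Hatasi preserves e here (none of its changes turn any other segment into e), so the proto-segment is *e.
This points to *nerakeg. Verify forward in each daughter:
Estasic: *nerakeg
  nerakeg (rule 1 does not apply)
  nerakeg → nerekeg   [vowel merger]
  nerekeg → nereheg   [intervocalic lenition]
  nereheg → nirihig   [vowel merger]
  giving Estasic nirihig.
Hatasi: *nerakeg > neraseg > nelaseg  (by palatalisation, unconditioned shift)
Only *nerakeg yields all of Estasic nirihig, Hatasi nelaseg.

*nerakeg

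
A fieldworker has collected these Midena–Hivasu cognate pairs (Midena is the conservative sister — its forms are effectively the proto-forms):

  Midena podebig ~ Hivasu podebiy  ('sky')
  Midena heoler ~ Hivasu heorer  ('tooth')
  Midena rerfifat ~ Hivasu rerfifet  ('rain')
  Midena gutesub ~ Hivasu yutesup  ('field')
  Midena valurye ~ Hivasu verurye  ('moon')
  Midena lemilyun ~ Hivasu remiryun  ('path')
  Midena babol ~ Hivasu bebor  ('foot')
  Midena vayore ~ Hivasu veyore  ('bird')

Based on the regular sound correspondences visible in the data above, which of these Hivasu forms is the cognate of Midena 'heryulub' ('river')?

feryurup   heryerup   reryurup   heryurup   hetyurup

valurye ~ verurye — Midena l corresponds to Hivasu r between vowels (before a back vowel).
gutesub ~ yutesup — Midena b corresponds to Hivasu p word-finally.
Applying these to Midena 'heryulub':
  heryulub → heryurub   (l→r between vowels (before a back vowel))
  heryurub → heryurup   (b→p word-finally)
So the Hivasu cognate is 'heryurup'.

heryurup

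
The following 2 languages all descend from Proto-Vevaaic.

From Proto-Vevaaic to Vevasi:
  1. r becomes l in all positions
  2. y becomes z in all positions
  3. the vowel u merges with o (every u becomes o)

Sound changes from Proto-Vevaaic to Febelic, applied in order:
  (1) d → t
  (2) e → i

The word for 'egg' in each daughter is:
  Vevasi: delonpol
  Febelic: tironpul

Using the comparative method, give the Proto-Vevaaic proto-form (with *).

Position 2: Vevasi has e, Febelic has i. Vevasi preserves e here (none of its changes turn any other segment into e), so the proto-segment is *e.
Position 7: Vevasi has o, Febelic has u. Febelic preserves u here (none of its changes turn any other segment into u), so the proto-segment is *u.
Position 3: Vevasi has l, Febelic has r. Febelic preserves r here (none of its changes turn any other segment into r), so the proto-segment is *r.
Verify the candidate proto-form against each daughter:
Vevasi: *deronpul
  deronpul → delonpul   [unconditioned shift]
  delonpul (rule 2 does not apply)
  delonpul → delonpol   [vowel merger]
  giving Vevasi delonpol.
Febelic: start from *deronpul.
  rule 1 (unconditioned shift): deronpul → teronpul
  rule 2 (vowel merger): teronpul → tironpul
  ⇒ Febelic tironpul
*deronpul is the unique common source.

*deronpul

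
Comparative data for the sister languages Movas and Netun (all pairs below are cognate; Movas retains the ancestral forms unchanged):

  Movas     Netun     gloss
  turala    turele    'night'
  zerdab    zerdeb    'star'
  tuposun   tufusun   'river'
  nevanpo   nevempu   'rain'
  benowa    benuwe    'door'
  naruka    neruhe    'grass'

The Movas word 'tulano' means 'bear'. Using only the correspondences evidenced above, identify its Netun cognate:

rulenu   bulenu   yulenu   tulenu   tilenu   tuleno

nevanpo ~ nevempu — Movas a corresponds to Netun e after a consonant, before a nasal.
nevanpo ~ nevempu — Movas o corresponds to Netun u word-finally.
Applying these to Movas 'tulano':
  tulano → tuleno   (a→e after a consonant, before a nasal)
  tuleno → tulenu   (o→u word-finally)
So the Netun cognate is 'tulenu'.

tulenu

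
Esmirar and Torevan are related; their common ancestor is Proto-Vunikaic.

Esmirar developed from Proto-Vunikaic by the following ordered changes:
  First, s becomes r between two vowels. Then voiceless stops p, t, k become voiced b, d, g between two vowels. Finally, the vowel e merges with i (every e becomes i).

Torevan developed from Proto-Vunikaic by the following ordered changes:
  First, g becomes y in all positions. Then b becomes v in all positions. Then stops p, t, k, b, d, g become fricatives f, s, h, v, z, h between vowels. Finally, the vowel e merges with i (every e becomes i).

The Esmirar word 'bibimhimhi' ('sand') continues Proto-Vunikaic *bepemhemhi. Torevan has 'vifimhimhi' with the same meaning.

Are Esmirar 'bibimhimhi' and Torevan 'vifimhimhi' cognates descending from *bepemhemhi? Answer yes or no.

Derive the expected Torevan reflex of *bepemhemhi:
Torevan: start from *bepemhemhi.
  rule 1: no change — bepemhemhi
  rule 2 (unconditioned shift): bepemhemhi → vepemhemhi
  rule 3 (intervocalic lenition): vepemhemhi → vefemhemhi
  rule 4 (vowel merger): vefemhemhi → vifimhimhi
  ⇒ Torevan vifimhimhi
Torevan 'vifimhimhi' matches the regular reflex exactly, so the pair is cognate.

yes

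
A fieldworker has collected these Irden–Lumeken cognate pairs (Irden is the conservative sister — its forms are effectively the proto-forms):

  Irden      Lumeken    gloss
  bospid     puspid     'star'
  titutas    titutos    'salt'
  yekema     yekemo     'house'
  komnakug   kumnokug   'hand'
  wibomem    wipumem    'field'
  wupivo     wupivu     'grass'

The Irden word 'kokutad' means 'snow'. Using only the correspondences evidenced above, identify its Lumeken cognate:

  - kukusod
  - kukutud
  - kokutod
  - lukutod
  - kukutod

bospid ~ puspid — Irden o corresponds to Lumeken u after a consonant, before a consonant other than r, m, n, p, b, f, v.
titutas ~ titutos, komnakug ~ kumnokug — Irden a corresponds to Lumeken o after a consonant, before a consonant other than r, m, n, p, b, f, v.
Applying these to Irden 'kokutad':
  kokutad → kukutad   (o→u after a consonant, before a consonant other than r, m, n, p, b, f, v)
  kukutad → kukutod   (a→o after a consonant, before a consonant other than r, m, n, p, b, f, v)
So the Lumeken cognate is 'kukutod'.

kukutod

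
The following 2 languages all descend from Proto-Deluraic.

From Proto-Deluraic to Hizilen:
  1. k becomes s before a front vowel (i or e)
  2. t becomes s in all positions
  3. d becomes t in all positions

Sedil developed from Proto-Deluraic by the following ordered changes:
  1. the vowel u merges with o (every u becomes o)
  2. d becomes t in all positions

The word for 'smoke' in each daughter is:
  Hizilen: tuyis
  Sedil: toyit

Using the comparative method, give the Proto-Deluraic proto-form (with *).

Position 1: Hizilen has t, Sedil has t. In Hizilen, t can only continue *d, so the proto-segment is *d.
Position 2: Hizilen has u, Sedil has o. Hizilen preserves u here (none of its changes turn any other segment into u), so the proto-segment is *u.
Position 5: Hizilen has s, Sedil has t. Taking the neighbouring segments as reconstructed: Hizilen s could go back to *t or *s; Sedil t could go back to *t or *d — the one source consistent with every daughter is *t.
Verify the candidate proto-form against each daughter:
Hizilen: *duyit > duyis > tuyis  (by unconditioned shift, unconditioned shift)
Sedil: start from *duyit.
  rule 1 (vowel merger): duyit → doyit
  rule 2 (unconditioned shift): doyit → toyit
  ⇒ Sedil toyit
No other proto-form is consistent with every reflex, so the reconstruction is *duyit.

*duyit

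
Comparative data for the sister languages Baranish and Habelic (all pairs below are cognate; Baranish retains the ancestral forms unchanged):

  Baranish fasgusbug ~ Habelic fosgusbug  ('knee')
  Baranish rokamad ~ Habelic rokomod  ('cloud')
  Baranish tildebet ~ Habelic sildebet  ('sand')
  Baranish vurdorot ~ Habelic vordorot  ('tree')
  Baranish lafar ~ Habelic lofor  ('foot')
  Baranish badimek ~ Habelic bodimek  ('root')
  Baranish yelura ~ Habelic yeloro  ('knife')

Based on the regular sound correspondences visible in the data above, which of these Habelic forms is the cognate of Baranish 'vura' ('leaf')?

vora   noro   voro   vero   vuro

vurdorot ~ vordorot, yelura ~ yeloro — Baranish u corresponds to Habelic o after a consonant, before r.
yelura ~ yeloro — Baranish a corresponds to Habelic o word-finally.
Applying these to Baranish 'vura':
  vura → vora   (u→o after a consonant, before r)
  vora → voro   (a→o word-finally)
So the Habelic cognate is 'voro'.

voro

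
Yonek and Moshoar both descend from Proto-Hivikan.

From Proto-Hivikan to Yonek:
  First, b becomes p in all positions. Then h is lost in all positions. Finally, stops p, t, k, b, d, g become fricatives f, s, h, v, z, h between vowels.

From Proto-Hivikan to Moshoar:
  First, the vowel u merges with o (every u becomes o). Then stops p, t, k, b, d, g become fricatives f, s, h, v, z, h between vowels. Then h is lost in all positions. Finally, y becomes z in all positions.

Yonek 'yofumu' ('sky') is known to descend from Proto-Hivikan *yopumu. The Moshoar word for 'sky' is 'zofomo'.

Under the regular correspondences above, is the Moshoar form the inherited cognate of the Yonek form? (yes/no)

Derive the expected Moshoar reflex of *yopumu:
Moshoar: *yopumu
  yopumu → yopomo   [vowel merger]
  yopomo → yofomo   [intervocalic lenition]
  yofomo (rule 3 does not apply)
  yofomo → zofomo   [unconditioned shift]
  giving Moshoar zofomo.
Moshoar 'zofomo' matches the regular reflex exactly, so the pair is cognate.

yes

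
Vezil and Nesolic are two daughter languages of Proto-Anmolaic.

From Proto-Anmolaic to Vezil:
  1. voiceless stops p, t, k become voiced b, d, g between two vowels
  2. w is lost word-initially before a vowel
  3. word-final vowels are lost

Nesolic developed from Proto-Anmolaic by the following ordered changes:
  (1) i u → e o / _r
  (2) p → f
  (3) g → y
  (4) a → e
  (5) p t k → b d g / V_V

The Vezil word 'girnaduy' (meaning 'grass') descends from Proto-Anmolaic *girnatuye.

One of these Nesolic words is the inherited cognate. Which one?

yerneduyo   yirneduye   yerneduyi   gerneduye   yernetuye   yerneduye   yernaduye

Nesolic: *girnatuye > gernatuye > yernatuye > yernetuye > yerneduye  (by pre-rhotic lowering, unconditioned shift, vowel merger, intervocalic voicing)
The other candidates each miss or misapply at least one Nesolic change.

yerneduye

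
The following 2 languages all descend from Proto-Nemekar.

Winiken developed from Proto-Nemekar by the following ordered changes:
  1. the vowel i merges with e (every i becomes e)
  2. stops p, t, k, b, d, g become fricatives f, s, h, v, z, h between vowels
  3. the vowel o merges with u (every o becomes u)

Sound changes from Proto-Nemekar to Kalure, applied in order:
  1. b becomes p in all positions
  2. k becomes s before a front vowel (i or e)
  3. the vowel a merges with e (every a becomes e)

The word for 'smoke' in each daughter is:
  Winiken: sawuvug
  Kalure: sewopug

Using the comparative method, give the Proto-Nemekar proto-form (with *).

Position 4: Winiken has u, Kalure has o. Kalure preserves o here (none of its changes turn any other segment into o), so the proto-segment is *o.
Position 2: Winiken has a, Kalure has e. Winiken preserves a here (none of its changes turn any other segment into a), so the proto-segment is *a.
Position 5: Winiken has v, Kalure has p. Taking the neighbouring segments as reconstructed: Winiken v could go back to *b or *v; Kalure p could go back to *p or *b — the one source consistent with every daughter is *b.
Verify the candidate proto-form against each daughter:
Winiken: start from *sawobug.
  rule 1: no change — sawobug
  rule 2 (intervocalic lenition): sawobug → sawovug
  rule 3 (vowel merger): sawovug → sawuvug
  ⇒ Winiken sawuvug
Kalure: *sawobug
  sawobug → sawopug   [unconditioned shift]
  sawopug (rule 2 does not apply)
  sawopug → sewopug   [vowel merger]
  giving Kalure sewopug.
Only *sawobug yields all of Winiken sawuvug, Kalure sewopug.

*sawobug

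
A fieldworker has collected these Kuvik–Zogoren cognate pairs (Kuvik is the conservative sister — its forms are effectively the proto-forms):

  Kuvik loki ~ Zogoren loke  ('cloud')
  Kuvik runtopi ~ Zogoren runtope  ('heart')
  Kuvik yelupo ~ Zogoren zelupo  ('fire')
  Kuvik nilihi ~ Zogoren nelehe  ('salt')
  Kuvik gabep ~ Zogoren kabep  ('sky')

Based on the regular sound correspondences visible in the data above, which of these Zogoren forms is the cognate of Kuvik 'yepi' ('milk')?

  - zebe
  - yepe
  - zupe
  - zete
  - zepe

yelupo ~ zelupo — Kuvik y corresponds to Zogoren z word-initially before a front vowel.
loki ~ loke, runtopi ~ runtope — Kuvik i corresponds to Zogoren e word-finally.
Applying these to Kuvik 'yepi':
  yepi → zepi   (y→z word-initially before a front vowel)
  zepi → zepe   (i→e word-finally)
So the Zogoren cognate is 'zepe'.

zepe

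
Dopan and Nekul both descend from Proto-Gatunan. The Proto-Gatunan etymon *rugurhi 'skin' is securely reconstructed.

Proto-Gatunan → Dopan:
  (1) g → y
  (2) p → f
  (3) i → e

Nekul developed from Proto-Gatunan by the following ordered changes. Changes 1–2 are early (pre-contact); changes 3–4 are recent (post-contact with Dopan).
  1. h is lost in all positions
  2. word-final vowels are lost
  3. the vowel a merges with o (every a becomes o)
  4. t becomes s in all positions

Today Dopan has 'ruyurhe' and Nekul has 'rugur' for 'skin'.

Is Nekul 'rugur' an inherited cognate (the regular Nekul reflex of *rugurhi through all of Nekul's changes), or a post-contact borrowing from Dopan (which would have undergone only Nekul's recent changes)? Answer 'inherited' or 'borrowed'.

If inherited, *rugurhi would pass through all of Nekul's changes:
Nekul: start from *rugurhi.
  rule 1 (h-loss): rugurhi → ruguri
  rule 2 (apocope): ruguri → rugur
  rule 3: no change — rugur
  rule 4: no change — rugur
  ⇒ Nekul rugur
If borrowed from Dopan 'ruyurhe' after the early changes, it would undergo only the recent ones:
  rule 3 (vowel merger): no change (ruyurhe)
  rule 4 (unconditioned shift): no change (ruyurhe)
  ⇒ as a loan: ruyurhe
Nekul 'rugur' matches the inherited outcome exactly, so it is an inherited cognate, not a loan.

inherited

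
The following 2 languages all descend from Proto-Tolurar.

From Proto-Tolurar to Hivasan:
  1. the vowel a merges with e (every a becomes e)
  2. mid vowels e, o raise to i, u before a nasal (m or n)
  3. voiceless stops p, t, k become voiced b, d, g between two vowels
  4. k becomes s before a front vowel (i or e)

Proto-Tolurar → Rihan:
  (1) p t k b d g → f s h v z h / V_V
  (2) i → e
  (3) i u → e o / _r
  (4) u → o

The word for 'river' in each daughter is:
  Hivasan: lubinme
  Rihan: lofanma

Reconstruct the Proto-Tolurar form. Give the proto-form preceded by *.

*lupanma

Position 7: Hivasan has e, Rihan has a. Rihan preserves a here (none of its changes turn any other segment into a), so the proto-segment is *a.
Position 2: Hivasan has u, Rihan has o. Taking the neighbouring segments as reconstructed: Hivasan u can only go back to *u; Rihan o could go back to *o or *u — the one source consistent with every daughter is *u.
Position 4: Hivasan has i, Rihan has a. Rihan preserves a here (none of its changes turn any other segment into a), so the proto-segment is *a.
This points to *lupanma. Verify forward in each daughter:
Hivasan: *lupanma
  lupanma → lupenme   [vowel merger]
  lupenme → lupinme   [pre-nasal raising]
  lupinme → lubinme   [intervocalic voicing]
  lubinme (rule 4 does not apply)
  giving Hivasan lubinme.
Rihan: *lupanma > lufanma > lofanma  (by intervocalic lenition, vowel merger)
No other proto-form is consistent with every reflex, so the reconstruction is *lupanma.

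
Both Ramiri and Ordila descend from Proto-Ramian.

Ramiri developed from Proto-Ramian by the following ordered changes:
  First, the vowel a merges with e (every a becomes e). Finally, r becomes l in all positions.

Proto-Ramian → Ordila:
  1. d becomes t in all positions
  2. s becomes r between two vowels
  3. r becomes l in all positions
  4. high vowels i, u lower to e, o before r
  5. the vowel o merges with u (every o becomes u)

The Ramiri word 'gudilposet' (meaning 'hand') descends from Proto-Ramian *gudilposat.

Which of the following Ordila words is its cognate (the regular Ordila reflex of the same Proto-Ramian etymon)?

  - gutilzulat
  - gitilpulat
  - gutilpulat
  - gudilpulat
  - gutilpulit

gutilpulat

Ordila: *gudilposat
  gudilposat → gutilposat   [unconditioned shift]
  gutilposat → gutilporat   [rhotacism]
  gutilporat → gutilpolat   [unconditioned shift]
  gutilpolat (rule 4 does not apply)
  gutilpolat → gutilpulat   [vowel merger]
  giving Ordila gutilpulat.
Only 'gutilpulat' matches the regular Ordila development of *gudilposat.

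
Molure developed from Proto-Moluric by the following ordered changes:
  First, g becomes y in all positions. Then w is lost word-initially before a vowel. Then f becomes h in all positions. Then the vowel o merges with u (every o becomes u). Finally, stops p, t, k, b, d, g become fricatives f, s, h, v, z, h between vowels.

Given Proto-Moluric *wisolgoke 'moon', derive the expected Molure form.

isulyuhe

Molure: *wisolgoke
  wisolgoke → wisolyoke   [unconditioned shift]
  wisolyoke → isolyoke   [glide loss]
  isolyoke (rule 3 does not apply)
  isolyoke → isulyuke   [vowel merger]
  isulyuke → isulyuhe   [intervocalic lenition]
  giving Molure isulyuhe.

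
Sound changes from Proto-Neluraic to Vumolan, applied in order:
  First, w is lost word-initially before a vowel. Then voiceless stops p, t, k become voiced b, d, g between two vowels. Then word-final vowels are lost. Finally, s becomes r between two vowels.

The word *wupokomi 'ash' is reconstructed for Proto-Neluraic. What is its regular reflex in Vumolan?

ubogom

Vumolan: start from *wupokomi.
  rule 1 (glide loss): wupokomi → upokomi
  rule 2 (intervocalic voicing): upokomi → ubogomi
  rule 3 (apocope): ubogomi → ubogom
  rule 4: no change — ubogom
  ⇒ Vumolan ubogom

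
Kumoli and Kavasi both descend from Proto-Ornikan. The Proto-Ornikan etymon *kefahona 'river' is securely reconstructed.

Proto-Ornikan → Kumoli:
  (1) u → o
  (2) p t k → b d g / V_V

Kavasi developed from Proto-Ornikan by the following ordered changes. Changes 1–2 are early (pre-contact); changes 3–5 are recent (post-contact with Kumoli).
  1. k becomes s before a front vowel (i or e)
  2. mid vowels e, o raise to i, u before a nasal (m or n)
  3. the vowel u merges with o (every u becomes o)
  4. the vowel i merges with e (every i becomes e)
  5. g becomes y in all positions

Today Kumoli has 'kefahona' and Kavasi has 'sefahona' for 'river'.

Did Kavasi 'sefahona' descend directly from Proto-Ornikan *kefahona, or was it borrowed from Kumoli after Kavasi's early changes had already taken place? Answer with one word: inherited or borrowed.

inherited

If inherited, *kefahona would pass through all of Kavasi's changes:
Kavasi: *kefahona > sefahona > sefahuna > sefahona  (by palatalisation, pre-nasal raising, vowel merger)
If borrowed from Kumoli 'kefahona' after the early changes, it would undergo only the recent ones:
  rule 3 (vowel merger): no change (kefahona)
  rule 4 (vowel merger): no change (kefahona)
  rule 5 (unconditioned shift): no change (kefahona)
  ⇒ as a loan: kefahona
Kavasi 'sefahona' matches the inherited outcome exactly, so it is an inherited cognate, not a loan.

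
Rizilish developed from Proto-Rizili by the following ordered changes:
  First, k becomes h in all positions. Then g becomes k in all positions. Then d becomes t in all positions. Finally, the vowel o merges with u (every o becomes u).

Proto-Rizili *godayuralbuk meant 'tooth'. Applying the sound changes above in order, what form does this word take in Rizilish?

Rizilish: *godayuralbuk > godayuralbuh > kodayuralbuh > kotayuralbuh > kutayuralbuh  (by unconditioned shift, unconditioned shift, unconditioned shift, vowel merger)

kutayuralbuh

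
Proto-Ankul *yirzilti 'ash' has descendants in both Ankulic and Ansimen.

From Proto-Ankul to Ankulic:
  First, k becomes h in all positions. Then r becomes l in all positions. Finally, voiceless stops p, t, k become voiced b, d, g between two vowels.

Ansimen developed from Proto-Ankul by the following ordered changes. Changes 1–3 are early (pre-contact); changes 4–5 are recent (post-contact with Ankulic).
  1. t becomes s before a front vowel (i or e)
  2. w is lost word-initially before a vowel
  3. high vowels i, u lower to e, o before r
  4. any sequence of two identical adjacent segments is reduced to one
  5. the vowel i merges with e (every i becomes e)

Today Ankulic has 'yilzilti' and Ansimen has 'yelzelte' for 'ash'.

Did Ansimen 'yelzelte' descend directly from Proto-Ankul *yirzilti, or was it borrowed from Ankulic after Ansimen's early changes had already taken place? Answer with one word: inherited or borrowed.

borrowed

If inherited, *yirzilti would pass through all of Ansimen's changes:
Ansimen: *yirzilti > yirzilsi > yerzilsi > yerzelse  (by palatalisation, pre-rhotic lowering, vowel merger)
If borrowed from Ankulic 'yilzilti' after the early changes, it would undergo only the recent ones:
  rule 4 (degemination): no change (yilzilti)
  rule 5 (vowel merger): yilzilti → yelzelte
  ⇒ as a loan: yelzelte
Ansimen 'yelzelte' matches the loan outcome 'yelzelte', not the inherited 'yerzelse' — it skipped the early Ansimen changes, so it was borrowed from Ankulic.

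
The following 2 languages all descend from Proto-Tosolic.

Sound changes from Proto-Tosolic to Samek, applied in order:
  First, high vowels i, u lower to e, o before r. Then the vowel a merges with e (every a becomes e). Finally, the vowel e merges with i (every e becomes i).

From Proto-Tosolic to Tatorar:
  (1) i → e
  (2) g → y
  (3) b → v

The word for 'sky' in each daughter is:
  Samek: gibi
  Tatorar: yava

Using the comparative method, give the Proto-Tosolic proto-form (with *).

*gaba

Position 4: Samek has i, Tatorar has a. Tatorar preserves a here (none of its changes turn any other segment into a), so the proto-segment is *a.
Position 3: Samek has b, Tatorar has v. Samek preserves b here (none of its changes turn any other segment into b), so the proto-segment is *b.
Position 1: Samek has g, Tatorar has y. Samek preserves g here (none of its changes turn any other segment into g), so the proto-segment is *g.
Continuing position by position gives *gaba; check it forward:
Samek: *gaba > gebe > gibi  (by vowel merger, vowel merger)
Tatorar: start from *gaba.
  rule 1: no change — gaba
  rule 2 (unconditioned shift): gaba → yaba
  rule 3 (unconditioned shift): yaba → yava
  ⇒ Tatorar yava
Only *gaba yields all of Samek gibi, Tatorar yava.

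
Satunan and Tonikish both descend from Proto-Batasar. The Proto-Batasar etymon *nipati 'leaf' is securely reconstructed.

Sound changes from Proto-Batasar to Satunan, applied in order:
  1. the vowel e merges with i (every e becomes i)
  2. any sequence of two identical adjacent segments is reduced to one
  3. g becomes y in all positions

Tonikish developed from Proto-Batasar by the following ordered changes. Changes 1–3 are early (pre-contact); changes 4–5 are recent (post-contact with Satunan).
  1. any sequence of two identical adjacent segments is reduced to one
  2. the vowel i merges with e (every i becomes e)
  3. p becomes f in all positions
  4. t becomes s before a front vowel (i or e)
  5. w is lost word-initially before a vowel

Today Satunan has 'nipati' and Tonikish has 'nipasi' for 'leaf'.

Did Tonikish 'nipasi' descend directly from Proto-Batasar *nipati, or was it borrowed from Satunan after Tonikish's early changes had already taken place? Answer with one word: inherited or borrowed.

If inherited, *nipati would pass through all of Tonikish's changes:
Tonikish: *nipati > nepate > nefate > nefase  (by vowel merger, unconditioned shift, palatalisation)
If borrowed from Satunan 'nipati' after the early changes, it would undergo only the recent ones:
  rule 4 (palatalisation): nipati → nipasi
  rule 5 (glide loss): no change (nipasi)
  ⇒ as a loan: nipasi
Tonikish 'nipasi' matches the loan outcome 'nipasi', not the inherited 'nefase' — it skipped the early Tonikish changes, so it was borrowed from Satunan.

borrowed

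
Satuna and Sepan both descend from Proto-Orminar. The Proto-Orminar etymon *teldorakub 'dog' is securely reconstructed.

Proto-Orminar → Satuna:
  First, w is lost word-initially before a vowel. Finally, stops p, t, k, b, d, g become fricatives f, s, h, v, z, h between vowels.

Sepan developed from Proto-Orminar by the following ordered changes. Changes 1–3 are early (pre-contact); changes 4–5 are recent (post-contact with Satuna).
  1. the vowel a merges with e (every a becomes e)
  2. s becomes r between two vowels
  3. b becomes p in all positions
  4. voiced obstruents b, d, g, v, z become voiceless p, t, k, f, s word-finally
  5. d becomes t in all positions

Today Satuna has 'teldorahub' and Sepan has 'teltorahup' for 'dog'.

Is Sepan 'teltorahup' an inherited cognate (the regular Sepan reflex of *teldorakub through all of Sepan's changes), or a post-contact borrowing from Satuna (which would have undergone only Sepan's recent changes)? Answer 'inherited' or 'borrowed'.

borrowed

If inherited, *teldorakub would pass through all of Sepan's changes:
Sepan: *teldorakub > teldorekub > teldorekup > teltorekup  (by vowel merger, unconditioned shift, unconditioned shift)
If borrowed from Satuna 'teldorahub' after the early changes, it would undergo only the recent ones:
  rule 4 (final devoicing): teldorahub → teldorahup
  rule 5 (unconditioned shift): teldorahup → teltorahup
  ⇒ as a loan: teltorahup
Sepan 'teltorahup' matches the loan outcome 'teltorahup', not the inherited 'teltorekup' — it skipped the early Sepan changes, so it was borrowed from Satuna.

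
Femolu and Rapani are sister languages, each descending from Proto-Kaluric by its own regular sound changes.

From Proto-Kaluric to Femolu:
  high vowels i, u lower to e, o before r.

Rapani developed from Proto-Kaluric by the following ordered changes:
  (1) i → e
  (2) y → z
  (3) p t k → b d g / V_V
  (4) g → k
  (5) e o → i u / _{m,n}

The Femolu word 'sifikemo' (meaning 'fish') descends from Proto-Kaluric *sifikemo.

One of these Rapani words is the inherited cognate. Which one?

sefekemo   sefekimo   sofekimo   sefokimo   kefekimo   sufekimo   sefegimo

Rapani: *sifikemo
  sifikemo → sefekemo   [vowel merger]
  sefekemo (rule 2 does not apply)
  sefekemo → sefegemo   [intervocalic voicing]
  sefegemo → sefekemo   [unconditioned shift]
  sefekemo → sefekimo   [pre-nasal raising]
  giving Rapani sefekimo.
Among the options, 'sefekimo' alone shows every Rapani change applied in order.

sefekimo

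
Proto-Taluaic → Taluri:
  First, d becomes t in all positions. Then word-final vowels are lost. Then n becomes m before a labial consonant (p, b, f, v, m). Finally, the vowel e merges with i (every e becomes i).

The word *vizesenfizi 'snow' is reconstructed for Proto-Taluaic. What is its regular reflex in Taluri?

Taluri: *vizesenfizi
  vizesenfizi (rule 1 does not apply)
  vizesenfizi → vizesenfiz   [apocope]
  vizesenfiz → vizesemfiz   [nasal place assimilation]
  vizesemfiz → vizisimfiz   [vowel merger]
  giving Taluri vizisimfiz.

vizisimfiz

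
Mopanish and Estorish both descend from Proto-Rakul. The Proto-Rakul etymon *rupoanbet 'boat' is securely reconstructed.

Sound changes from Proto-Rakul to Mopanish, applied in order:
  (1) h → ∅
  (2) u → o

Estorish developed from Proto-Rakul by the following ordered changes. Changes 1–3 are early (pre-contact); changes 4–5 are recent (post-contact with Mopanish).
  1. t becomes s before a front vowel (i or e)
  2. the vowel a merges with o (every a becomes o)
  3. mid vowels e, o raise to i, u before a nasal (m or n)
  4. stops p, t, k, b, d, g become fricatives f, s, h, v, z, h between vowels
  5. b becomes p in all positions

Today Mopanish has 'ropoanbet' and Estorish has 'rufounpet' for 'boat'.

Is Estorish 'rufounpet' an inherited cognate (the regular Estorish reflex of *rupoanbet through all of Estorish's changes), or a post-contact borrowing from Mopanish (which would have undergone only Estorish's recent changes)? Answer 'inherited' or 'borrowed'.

If inherited, *rupoanbet would pass through all of Estorish's changes:
Estorish: *rupoanbet > rupoonbet > rupounbet > rufounbet > rufounpet  (by vowel merger, pre-nasal raising, intervocalic lenition, unconditioned shift)
If borrowed from Mopanish 'ropoanbet' after the early changes, it would undergo only the recent ones:
  rule 4 (intervocalic lenition): ropoanbet → rofoanbet
  rule 5 (unconditioned shift): rofoanbet → rofoanpet
  ⇒ as a loan: rofoanpet
Estorish 'rufounpet' matches the inherited outcome exactly, so it is an inherited cognate, not a loan.

inherited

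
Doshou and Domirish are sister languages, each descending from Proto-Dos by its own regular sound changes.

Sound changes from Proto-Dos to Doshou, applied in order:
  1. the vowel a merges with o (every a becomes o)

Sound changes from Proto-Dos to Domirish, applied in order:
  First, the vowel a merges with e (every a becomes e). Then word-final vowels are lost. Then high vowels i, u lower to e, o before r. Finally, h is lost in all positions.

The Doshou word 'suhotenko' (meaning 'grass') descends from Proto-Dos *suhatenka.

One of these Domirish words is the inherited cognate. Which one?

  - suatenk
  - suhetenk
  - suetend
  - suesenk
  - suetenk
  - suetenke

suetenk

Domirish: start from *suhatenka.
  rule 1 (vowel merger): suhatenka → suhetenke
  rule 2 (apocope): suhetenke → suhetenk
  rule 3: no change — suhetenk
  rule 4 (h-loss): suhetenk → suetenk
  ⇒ Domirish suetenk
The other candidates each miss or misapply at least one Domirish change.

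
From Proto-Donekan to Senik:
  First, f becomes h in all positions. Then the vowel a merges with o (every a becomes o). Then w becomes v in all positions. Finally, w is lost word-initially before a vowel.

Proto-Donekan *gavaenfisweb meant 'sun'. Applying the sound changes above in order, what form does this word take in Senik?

Senik: start from *gavaenfisweb.
  rule 1 (unconditioned shift): gavaenfisweb → gavaenhisweb
  rule 2 (vowel merger): gavaenhisweb → govoenhisweb
  rule 3 (unconditioned shift): govoenhisweb → govoenhisveb
  rule 4: no change — govoenhisveb
  ⇒ Senik govoenhisveb

govoenhisveb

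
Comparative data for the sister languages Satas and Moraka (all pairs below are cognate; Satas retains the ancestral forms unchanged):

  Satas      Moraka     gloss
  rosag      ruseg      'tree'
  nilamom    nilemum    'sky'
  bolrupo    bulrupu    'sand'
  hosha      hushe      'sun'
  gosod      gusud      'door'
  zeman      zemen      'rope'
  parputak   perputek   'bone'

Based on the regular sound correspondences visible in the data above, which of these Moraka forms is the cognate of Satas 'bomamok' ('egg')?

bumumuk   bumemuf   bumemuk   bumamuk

bumemuk

nilamom ~ nilemum — Satas o corresponds to Moraka u after a consonant, before a nasal.
nilamom ~ nilemum — Satas a corresponds to Moraka e after a consonant, before a nasal.
rosag ~ ruseg, bolrupo ~ bulrupu — Satas o corresponds to Moraka u after a consonant, before a consonant other than r, m, n, p, b, f, v.
Applying these to Satas 'bomamok':
  bomamok → bumamok   (o→u after a consonant, before a nasal)
  bumamok → bumemok   (a→e after a consonant, before a nasal)
  bumemok → bumemuk   (o→u after a consonant, before a consonant other than r, m, n, p, b, f, v)
So the Moraka cognate is 'bumemuk'.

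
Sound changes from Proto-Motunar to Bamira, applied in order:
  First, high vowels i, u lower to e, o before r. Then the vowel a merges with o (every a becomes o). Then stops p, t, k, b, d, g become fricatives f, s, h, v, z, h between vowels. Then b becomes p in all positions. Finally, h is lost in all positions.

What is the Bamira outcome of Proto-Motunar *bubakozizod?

puvoozizod

Bamira: *bubakozizod
  bubakozizod (rule 1 does not apply)
  bubakozizod → bubokozizod   [vowel merger]
  bubokozizod → buvohozizod   [intervocalic lenition]
  buvohozizod → puvohozizod   [unconditioned shift]
  puvohozizod → puvoozizod   [h-loss]
  giving Bamira puvoozizod.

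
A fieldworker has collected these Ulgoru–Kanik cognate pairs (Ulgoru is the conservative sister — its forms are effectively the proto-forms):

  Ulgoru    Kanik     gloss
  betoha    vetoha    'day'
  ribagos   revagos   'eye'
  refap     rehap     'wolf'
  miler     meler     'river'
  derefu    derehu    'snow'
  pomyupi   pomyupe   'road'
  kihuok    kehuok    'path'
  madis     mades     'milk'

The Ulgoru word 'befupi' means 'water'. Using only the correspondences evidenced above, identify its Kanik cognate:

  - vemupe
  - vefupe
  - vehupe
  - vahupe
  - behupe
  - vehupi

betoha ~ vetoha — Ulgoru b corresponds to Kanik v word-initially before a front vowel.
derefu ~ derehu — Ulgoru f corresponds to Kanik h between vowels (before a back vowel).
pomyupi ~ pomyupe — Ulgoru i corresponds to Kanik e word-finally.
Applying these to Ulgoru 'befupi':
  befupi → vefupi   (b→v word-initially before a front vowel)
  vefupi → vehupi   (f→h between vowels (before a back vowel))
  vehupi → vehupe   (i→e word-finally)
So the Kanik cognate is 'vehupe'.

vehupe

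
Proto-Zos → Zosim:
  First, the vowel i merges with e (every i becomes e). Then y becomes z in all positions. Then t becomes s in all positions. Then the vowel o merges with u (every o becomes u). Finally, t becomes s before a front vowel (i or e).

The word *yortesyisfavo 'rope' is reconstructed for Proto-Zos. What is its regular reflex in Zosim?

Zosim: *yortesyisfavo
  yortesyisfavo → yortesyesfavo   [vowel merger]
  yortesyesfavo → zorteszesfavo   [unconditioned shift]
  zorteszesfavo → zorseszesfavo   [unconditioned shift]
  zorseszesfavo → zurseszesfavu   [vowel merger]
  zurseszesfavu (rule 5 does not apply)
  giving Zosim zurseszesfavu.

zurseszesfavu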